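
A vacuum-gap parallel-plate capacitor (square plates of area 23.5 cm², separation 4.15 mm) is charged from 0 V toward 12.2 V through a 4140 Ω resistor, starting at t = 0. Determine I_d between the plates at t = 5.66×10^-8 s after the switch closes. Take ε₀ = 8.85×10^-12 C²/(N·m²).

C = ε₀A/d = (8.85×10^-12)(2.35×10^-3)/(4.15×10^-3) = 5.011×10^-12 F and τ = RC = 2.075×10^-8 s. I_d in the gap equals the RC charging current.
I_d(t) = (V₀/R) e^(−t/τ) = 2.947×10^-3 · e^(−2.728) = 1.93×10^-4 A.

1.93×10^-4 A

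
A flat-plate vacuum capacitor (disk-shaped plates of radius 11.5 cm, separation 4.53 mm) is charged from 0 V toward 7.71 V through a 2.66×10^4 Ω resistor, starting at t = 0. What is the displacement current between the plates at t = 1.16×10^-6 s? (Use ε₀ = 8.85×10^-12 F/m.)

1.69×10^-4 A

C = ε₀A/d = (8.85×10^-12)(0.04155)/(4.53×10^-3) = 8.117×10^-11 F and τ = RC = 2.159×10^-6 s. I_d in the gap equals the RC charging current.
I_d(t) = (V₀/R) e^(−t/τ) = 2.898×10^-4 · e^(−0.5373) = 1.69×10^-4 A.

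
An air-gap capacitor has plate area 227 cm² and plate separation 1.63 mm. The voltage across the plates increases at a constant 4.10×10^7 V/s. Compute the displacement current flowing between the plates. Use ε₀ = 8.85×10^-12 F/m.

The displacement current equals the charging current C dV/dt. With C = ε₀A/d = (8.85×10^-12)(0.0227)/(1.63×10^-3) = 1.232×10^-10 F, I_d = (1.232×10^-10)(4.10×10^7) = 5.05×10^-3 A.

5.05×10^-3 A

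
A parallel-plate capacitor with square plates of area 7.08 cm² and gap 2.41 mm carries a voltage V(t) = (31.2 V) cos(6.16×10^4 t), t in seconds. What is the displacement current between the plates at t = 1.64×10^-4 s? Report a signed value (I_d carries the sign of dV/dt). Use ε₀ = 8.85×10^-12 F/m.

dV/dt = (31.2)(6.16×10^4)·−sin(10.1024) = 1.205×10^6 V/s.
I_d = C dV/dt with C = ε₀A/d = (8.85×10^-12)(7.08×10^-4)/(2.41×10^-3) = 2.600×10^-12 F, so I_d = (2.600×10^-12)(1.205×10^6) = 3.13×10^-6 A.

3.13×10^-6 A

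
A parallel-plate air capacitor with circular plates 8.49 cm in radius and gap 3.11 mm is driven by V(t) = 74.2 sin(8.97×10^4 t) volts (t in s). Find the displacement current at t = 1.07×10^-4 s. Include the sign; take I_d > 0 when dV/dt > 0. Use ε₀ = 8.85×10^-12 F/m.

dV/dt = (74.2)(8.97×10^4)·cos(9.5979) = -6.556×10^6 V/s.
I_d = C dV/dt with C = ε₀A/d = (8.85×10^-12)(0.02264)/(3.11×10^-3) = 6.443×10^-11 F, so I_d = (6.443×10^-11)(-6.556×10^6) = -4.22×10^-4 A.

-4.22×10^-4 A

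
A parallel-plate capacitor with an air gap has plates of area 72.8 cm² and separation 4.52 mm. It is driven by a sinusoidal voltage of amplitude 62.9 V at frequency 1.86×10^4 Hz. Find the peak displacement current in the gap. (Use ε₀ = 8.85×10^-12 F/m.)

1.05×10^-4 A

The displacement current equals the conduction current C dV/dt, which peaks at C V₀ ω.
With C = ε₀A/d = (8.85×10^-12)(7.28×10^-3)/(4.52×10^-3) = 1.425×10^-11 F and ω = 2πf = 1.169×10^5 rad/s, I_d,max = (1.425×10^-11)(62.9)(1.169×10^5) = 1.05×10^-4 A.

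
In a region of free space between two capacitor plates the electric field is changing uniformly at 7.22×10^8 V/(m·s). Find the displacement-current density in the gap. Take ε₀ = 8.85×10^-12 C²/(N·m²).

6.39×10^-3 A/m²

J_d = ε₀ ∂E/∂t, so J_d = 6.39×10^-3 A/m².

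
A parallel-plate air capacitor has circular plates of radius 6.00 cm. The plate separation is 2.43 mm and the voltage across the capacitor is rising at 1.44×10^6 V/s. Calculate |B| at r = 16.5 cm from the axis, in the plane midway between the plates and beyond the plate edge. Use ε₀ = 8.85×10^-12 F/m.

I_d = C dV/dt with C = ε₀πR²/d = 4.119×10^-11 F, so I_d = (4.119×10^-11)(1.44×10^6) = 5.931×10^-5 A.
For r ≥ R the full I_d is enclosed: B = μ₀ I_d/(2πr) = (4π×10^-7)(5.931×10^-5)/(2π·0.165) = 7.19×10^-11 T.

7.19×10^-11 T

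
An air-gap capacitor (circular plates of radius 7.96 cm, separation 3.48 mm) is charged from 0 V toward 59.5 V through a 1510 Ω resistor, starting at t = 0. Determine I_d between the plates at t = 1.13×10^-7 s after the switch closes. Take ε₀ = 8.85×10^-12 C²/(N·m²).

C = ε₀A/d = (8.85×10^-12)(0.01991)/(3.48×10^-3) = 5.063×10^-11 F and τ = RC = 7.645×10^-8 s. I_d in the gap equals the RC charging current.
I_d(t) = (V₀/R) e^(−t/τ) = 0.03940 · e^(−1.478) = 8.99×10^-3 A.

8.99×10^-3 A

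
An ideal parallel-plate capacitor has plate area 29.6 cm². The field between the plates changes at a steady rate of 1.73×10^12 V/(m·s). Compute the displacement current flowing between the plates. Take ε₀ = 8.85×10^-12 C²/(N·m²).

I_d = ε₀ A (dE/dt) = (8.85×10^-12)(2.96×10^-3 m²)(1.73×10^12) = 0.0453 A.

0.0453 A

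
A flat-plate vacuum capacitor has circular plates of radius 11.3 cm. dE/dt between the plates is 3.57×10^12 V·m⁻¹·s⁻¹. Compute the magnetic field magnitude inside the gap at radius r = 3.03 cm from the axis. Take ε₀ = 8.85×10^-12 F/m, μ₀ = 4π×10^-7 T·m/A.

Through the whole plate area (πR² = 0.04011 m²), I_d = ε₀ πR² dE/dt = 1.267 A.
For r < R the Ampère–Maxwell law gives B(2πr) = μ₀ I_d (r²/R²), so B = μ₀ I_d r/(2πR²) = (4π×10^-7)(1.267)(0.0303)/(2π·0.113²) = 6.01×10^-7 T.

6.01×10^-7 T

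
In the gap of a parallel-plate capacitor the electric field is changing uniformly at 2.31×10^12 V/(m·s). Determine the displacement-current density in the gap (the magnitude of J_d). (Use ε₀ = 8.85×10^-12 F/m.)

J_d = ε₀ dE/dt = (8.85×10^-12)(2.31×10^12) = 20.4 A/m².

20.4 A/m²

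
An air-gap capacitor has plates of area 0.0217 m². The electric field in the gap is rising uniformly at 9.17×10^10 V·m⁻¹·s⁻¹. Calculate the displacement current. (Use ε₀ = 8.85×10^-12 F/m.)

With a uniform field, Φ_E = EA, so I_d = ε₀ A dE/dt = 0.0176 A.

0.0176 A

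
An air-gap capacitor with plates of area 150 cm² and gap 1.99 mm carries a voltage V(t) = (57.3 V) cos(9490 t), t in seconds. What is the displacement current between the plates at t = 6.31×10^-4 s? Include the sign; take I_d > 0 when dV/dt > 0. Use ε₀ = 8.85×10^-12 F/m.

1.05×10^-5 A

dE/dt = (V₀ω/d)·−sin(ωt) with ωt = 5.98819 rad: (57.3)(9490)(0.2907)/(1.99×10^-3) = 7.944×10^7 V/(m·s).
I_d = ε₀ A dE/dt = (8.85×10^-12)(0.0150)(7.944×10^7) = 1.05×10^-5 A.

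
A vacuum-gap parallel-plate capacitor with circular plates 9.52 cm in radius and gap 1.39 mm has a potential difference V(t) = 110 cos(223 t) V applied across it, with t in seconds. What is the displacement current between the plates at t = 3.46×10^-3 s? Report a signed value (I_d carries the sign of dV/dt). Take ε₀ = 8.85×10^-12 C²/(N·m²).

-3.10×10^-6 A

C = ε₀A/d = (8.85×10^-12)(0.02847)/(1.39×10^-3) = 1.813×10^-10 F. dV/dt = V₀ω·−sin(ωt); at ωt = 0.77158 rad this factor is -0.6973.
I_d = C dV/dt = (1.813×10^-10)(110)(223)(-0.6973) = -3.10×10^-6 A.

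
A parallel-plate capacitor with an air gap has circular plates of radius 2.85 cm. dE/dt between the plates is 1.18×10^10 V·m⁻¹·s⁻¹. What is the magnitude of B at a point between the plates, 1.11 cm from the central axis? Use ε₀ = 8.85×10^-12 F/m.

I_d = ε₀ dΦ_E/dt = ε₀ πR² (dE/dt) = (8.85×10^-12)(2.552×10^-3)(1.18×10^10) = 2.665×10^-4 A through the full plate area.
An Ampèrian loop of radius r encloses a fraction (r/R)² of I_d. Then B·2πr = μ₀ I_d (r/R)², giving B = μ₀ I_d r/(2πR²) = 7.28×10^-10 T.

7.28×10^-10 T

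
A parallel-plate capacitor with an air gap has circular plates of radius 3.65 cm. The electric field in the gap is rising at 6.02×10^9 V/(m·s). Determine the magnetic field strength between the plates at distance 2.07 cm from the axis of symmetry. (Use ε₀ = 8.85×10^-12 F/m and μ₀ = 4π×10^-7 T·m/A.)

Total displacement current: I_d = ε₀(πR²)(dE/dt) = (8.85×10^-12)(4.185×10^-3)(6.02×10^9) = 2.230×10^-4 A.
∮B·dl = μ₀ I_d,enc with I_d,enc = I_d r²/R² = 7.172×10^-5 A; so B = μ₀ I_d,enc/(2πr) = 6.93×10^-10 T.

6.93×10^-10 T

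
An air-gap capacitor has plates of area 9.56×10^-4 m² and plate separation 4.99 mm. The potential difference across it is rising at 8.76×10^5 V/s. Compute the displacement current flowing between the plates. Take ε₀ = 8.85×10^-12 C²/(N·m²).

The field between the plates is E = V/d, so dE/dt = (8.76×10^5)/(4.99×10^-3 m) = 1.756×10^8 V/(m·s).
I_d = ε₀ A (dE/dt) = (8.85×10^-12)(9.56×10^-4)(1.756×10^8) = 1.49×10^-6 A.

1.49×10^-6 A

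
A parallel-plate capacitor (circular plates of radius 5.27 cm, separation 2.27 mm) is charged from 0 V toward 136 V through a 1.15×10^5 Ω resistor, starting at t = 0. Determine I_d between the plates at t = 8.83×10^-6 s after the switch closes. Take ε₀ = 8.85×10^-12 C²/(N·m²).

With C = ε₀A/d = (8.85×10^-12)(8.725×10^-3)/(2.27×10^-3) = 3.402×10^-11 F, the time constant is τ = RC = 3.912×10^-6 s, so t/τ = 2.257 and e^(−t/τ) = 0.1047.
I_d = I_cond = (V₀/R) e^(−t/τ) = (1.183×10^-3)(0.1047) = 1.24×10^-4 A.

1.24×10^-4 A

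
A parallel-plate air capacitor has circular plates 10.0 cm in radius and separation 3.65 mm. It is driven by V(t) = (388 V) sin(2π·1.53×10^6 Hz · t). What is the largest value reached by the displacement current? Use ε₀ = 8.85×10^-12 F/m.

0.284 A

The displacement current equals the conduction current C dV/dt, which peaks at C V₀ ω.
With C = ε₀A/d = (8.85×10^-12)(0.03142)/(3.65×10^-3) = 7.618×10^-11 F and ω = 2πf = 9.613×10^6 rad/s, I_d,max = (7.618×10^-11)(388)(9.613×10^6) = 0.284 A.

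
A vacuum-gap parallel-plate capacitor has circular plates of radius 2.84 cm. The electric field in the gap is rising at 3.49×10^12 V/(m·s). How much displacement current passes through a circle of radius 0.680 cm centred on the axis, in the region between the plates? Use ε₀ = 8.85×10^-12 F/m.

Through the whole plate area (πR² = 2.534×10^-3 m²), I_d = ε₀ πR² dE/dt = 0.07827 A.
Since J_d is uniform, the enclosed fraction is (r/R)² = 0.05733, giving I_d,enc = 4.49×10^-3 A.

4.49×10^-3 A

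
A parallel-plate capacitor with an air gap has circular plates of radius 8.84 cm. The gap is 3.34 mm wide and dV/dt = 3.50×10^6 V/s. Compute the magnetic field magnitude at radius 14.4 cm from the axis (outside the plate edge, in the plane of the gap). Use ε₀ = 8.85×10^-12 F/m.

With E = V/d, dE/dt = 1.048×10^9 V/(m·s) and πR² = 0.02455 m², giving I_d = ε₀ πR² dE/dt = 2.277×10^-4 A.
For r ≥ R the full I_d is enclosed: B = μ₀ I_d/(2πr) = (4π×10^-7)(2.277×10^-4)/(2π·0.144) = 3.16×10^-10 T.

3.16×10^-10 T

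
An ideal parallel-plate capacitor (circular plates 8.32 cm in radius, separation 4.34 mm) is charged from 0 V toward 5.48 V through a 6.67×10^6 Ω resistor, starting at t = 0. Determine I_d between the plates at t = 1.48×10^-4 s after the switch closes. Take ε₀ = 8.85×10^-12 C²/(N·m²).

4.98×10^-7 A

C = ε₀A/d = (8.85×10^-12)(0.02175)/(4.34×10^-3) = 4.435×10^-11 F, so τ = RC = 2.958×10^-4 s.
The conduction current is I(t) = (V₀/R) e^(−t/τ), and the displacement current between the plates equals it.
t/τ = 0.5003; I_d = (5.48/6.67×10^6) · e^(−0.5003) = (8.216×10^-7)(0.6063) = 4.98×10^-7 A.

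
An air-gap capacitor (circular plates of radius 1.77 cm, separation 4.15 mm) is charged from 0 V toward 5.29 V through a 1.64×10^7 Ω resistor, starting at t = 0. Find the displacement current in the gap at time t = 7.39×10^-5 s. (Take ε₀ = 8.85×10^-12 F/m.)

3.77×10^-8 A

With C = ε₀A/d = (8.85×10^-12)(9.842×10^-4)/(4.15×10^-3) = 2.099×10^-12 F, the time constant is τ = RC = 3.442×10^-5 s, so t/τ = 2.147 and e^(−t/τ) = 0.1168.
I_d = I_cond = (V₀/R) e^(−t/τ) = (3.226×10^-7)(0.1168) = 3.77×10^-8 A.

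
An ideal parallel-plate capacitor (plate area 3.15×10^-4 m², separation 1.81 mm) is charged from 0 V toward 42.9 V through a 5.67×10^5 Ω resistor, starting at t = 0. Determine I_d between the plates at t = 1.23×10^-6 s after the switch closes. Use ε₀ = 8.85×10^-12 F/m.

With C = ε₀A/d = (8.85×10^-12)(3.15×10^-4)/(1.81×10^-3) = 1.540×10^-12 F, the time constant is τ = RC = 8.732×10^-7 s, so t/τ = 1.409 and e^(−t/τ) = 0.2444.
I_d = I_cond = (V₀/R) e^(−t/τ) = (7.566×10^-5)(0.2444) = 1.85×10^-5 A.

1.85×10^-5 A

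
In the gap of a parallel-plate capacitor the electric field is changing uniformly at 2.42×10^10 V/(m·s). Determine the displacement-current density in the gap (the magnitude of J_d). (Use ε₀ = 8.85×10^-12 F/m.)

J_d = ε₀ dE/dt = (8.85×10^-12)(2.42×10^10) = 0.214 A/m².

0.214 A/m²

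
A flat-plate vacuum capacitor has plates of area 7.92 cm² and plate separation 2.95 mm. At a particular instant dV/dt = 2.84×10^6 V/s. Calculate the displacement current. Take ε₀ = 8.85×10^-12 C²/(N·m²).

6.75×10^-6 A

The displacement current equals the charging current C dV/dt. With C = ε₀A/d = (8.85×10^-12)(7.92×10^-4)/(2.95×10^-3) = 2.376×10^-12 F, I_d = (2.376×10^-12)(2.84×10^6) = 6.75×10^-6 A.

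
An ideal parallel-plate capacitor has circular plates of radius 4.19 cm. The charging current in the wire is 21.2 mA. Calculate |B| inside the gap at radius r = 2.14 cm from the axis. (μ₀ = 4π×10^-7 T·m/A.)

Between the plates the displacement current equals the wire current: I_d = 21.2 mA = 0.0212 A.
∮B·dl = μ₀ I_d,enc with I_d,enc = I_d r²/R² = 5.530×10^-3 A; so B = μ₀ I_d,enc/(2πr) = 5.17×10^-8 T.

5.17×10^-8 T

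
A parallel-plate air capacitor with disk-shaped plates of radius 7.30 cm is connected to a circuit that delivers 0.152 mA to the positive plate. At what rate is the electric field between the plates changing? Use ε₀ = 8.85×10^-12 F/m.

Charge continuity gives I_d = I = 1.52×10^-4 A between the plates.
Then dE/dt = I_d/(ε₀A) = 1.03×10^9 V/(m·s).

1.03×10^9 V/(m·s)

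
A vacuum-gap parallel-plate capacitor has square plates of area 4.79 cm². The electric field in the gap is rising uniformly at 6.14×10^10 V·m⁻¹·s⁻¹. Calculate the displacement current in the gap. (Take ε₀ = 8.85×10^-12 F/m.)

The displacement current is ε₀ times dΦ_E/dt = ε₀ A dE/dt = (8.85×10^-12)(4.79×10^-4)(6.14×10^10) = 2.60×10^-4 A.

2.60×10^-4 A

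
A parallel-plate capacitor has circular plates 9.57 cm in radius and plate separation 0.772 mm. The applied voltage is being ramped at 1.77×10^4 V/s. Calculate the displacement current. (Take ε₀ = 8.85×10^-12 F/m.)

5.84×10^-6 A

E = V/d so dE/dt = (dV/dt)/d = 2.293×10^7 V/(m·s), and I_d = ε₀ A dE/dt = (8.85×10^-12)(0.02877)(2.293×10^7) = 5.84×10^-6 A.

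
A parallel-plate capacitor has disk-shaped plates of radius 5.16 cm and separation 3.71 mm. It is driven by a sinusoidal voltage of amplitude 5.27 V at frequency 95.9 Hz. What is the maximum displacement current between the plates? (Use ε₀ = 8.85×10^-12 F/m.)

(dE/dt)_max = V₀ω/d = 8.560×10^5 V/(m·s); ω = 2πf = 602.6 rad/s.
I_d,max = ε₀ A (dE/dt)_max = (8.85×10^-12)(8.365×10^-3)(8.560×10^5) = 6.34×10^-8 A.

6.34×10^-8 A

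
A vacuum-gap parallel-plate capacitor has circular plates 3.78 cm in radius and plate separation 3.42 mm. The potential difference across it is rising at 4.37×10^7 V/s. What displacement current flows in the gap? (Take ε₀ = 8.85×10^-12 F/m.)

The displacement current equals the charging current C dV/dt. With C = ε₀A/d = (8.85×10^-12)(4.489×10^-3)/(3.42×10^-3) = 1.162×10^-11 F, I_d = (1.162×10^-11)(4.37×10^7) = 5.08×10^-4 A.

5.08×10^-4 A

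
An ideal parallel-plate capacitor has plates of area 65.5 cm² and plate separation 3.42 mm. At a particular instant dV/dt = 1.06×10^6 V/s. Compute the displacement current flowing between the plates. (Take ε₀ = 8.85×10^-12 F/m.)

1.80×10^-5 A

The displacement current equals the charging current C dV/dt. With C = ε₀A/d = (8.85×10^-12)(6.55×10^-3)/(3.42×10^-3) = 1.695×10^-11 F, I_d = (1.695×10^-11)(1.06×10^6) = 1.80×10^-5 A.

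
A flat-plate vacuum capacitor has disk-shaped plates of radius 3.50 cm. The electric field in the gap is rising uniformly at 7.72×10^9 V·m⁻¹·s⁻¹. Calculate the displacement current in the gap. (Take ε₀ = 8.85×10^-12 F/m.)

The displacement current is ε₀ times dΦ_E/dt = ε₀ A dE/dt = (8.85×10^-12)(3.848×10^-3)(7.72×10^9) = 2.63×10^-4 A.

2.63×10^-4 A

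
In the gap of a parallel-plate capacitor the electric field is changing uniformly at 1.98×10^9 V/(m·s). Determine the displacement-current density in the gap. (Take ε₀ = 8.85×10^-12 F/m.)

0.0175 A/m²

J_d = ε₀ dE/dt = (8.85×10^-12)(1.98×10^9) = 0.0175 A/m².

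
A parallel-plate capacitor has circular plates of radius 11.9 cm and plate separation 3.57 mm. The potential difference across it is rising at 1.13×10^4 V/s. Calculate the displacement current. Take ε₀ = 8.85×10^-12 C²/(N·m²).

1.25×10^-6 A

The field between the plates is E = V/d, so dE/dt = (1.13×10^4)/(3.57×10^-3 m) = 3.165×10^6 V/(m·s).
I_d = ε₀ A (dE/dt) = (8.85×10^-12)(0.04449)(3.165×10^6) = 1.25×10^-6 A.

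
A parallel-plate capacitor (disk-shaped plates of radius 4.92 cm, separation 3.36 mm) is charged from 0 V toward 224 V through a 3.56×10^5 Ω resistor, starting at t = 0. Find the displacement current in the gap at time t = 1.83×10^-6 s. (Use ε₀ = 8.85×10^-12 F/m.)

4.87×10^-4 A

C = ε₀A/d = (8.85×10^-12)(7.605×10^-3)/(3.36×10^-3) = 2.003×10^-11 F and τ = RC = 7.131×10^-6 s. I_d in the gap equals the RC charging current.
I_d(t) = (V₀/R) e^(−t/τ) = 6.292×10^-4 · e^(−0.2566) = 4.87×10^-4 A.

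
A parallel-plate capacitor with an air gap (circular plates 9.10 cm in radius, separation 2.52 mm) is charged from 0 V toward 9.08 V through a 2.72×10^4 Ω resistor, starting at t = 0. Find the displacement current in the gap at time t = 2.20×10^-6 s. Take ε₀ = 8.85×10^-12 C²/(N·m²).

1.38×10^-4 A

With C = ε₀A/d = (8.85×10^-12)(0.02602)/(2.52×10^-3) = 9.138×10^-11 F, the time constant is τ = RC = 2.486×10^-6 s, so t/τ = 0.8850 and e^(−t/τ) = 0.4127.
I_d = I_cond = (V₀/R) e^(−t/τ) = (3.338×10^-4)(0.4127) = 1.38×10^-4 A.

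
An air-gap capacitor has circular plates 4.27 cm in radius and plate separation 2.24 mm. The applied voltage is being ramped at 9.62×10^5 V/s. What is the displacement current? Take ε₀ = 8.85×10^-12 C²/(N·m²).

The displacement current equals the charging current C dV/dt. With C = ε₀A/d = (8.85×10^-12)(5.728×10^-3)/(2.24×10^-3) = 2.263×10^-11 F, I_d = (2.263×10^-11)(9.62×10^5) = 2.18×10^-5 A.

2.18×10^-5 A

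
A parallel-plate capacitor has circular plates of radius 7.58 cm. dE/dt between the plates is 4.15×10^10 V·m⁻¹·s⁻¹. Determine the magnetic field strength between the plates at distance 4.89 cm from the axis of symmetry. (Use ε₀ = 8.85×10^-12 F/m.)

1.13×10^-8 T

Through the whole plate area (πR² = 0.01805 m²), I_d = ε₀ πR² dE/dt = 6.629×10^-3 A.
∮B·dl = μ₀ I_d,enc with I_d,enc = I_d r²/R² = 2.759×10^-3 A; so B = μ₀ I_d,enc/(2πr) = 1.13×10^-8 T.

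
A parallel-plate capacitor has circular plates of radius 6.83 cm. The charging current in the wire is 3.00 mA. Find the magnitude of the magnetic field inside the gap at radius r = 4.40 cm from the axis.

5.66×10^-9 T

By continuity the displacement current in the gap matches the conduction current: I_d = 3.00×10^-3 A.
An Ampèrian loop of radius r encloses a fraction (r/R)² of I_d. Then B·2πr = μ₀ I_d (r/R)², giving B = μ₀ I_d r/(2πR²) = 5.66×10^-9 T.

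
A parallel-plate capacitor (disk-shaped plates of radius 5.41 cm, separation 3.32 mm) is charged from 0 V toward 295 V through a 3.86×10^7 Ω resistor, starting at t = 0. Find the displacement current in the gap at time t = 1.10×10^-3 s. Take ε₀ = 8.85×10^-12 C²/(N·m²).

2.39×10^-6 A

C = ε₀A/d = (8.85×10^-12)(9.195×10^-3)/(3.32×10^-3) = 2.451×10^-11 F, so τ = RC = 9.461×10^-4 s.
The conduction current is I(t) = (V₀/R) e^(−t/τ), and the displacement current between the plates equals it.
t/τ = 1.163; I_d = (295/3.86×10^7) · e^(−1.163) = (7.642×10^-6)(0.3125) = 2.39×10^-6 A.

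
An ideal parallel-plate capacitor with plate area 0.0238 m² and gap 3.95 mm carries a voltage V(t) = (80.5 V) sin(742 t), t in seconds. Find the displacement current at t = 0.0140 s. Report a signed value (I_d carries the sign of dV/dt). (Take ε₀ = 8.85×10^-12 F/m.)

dV/dt = (80.5)(742)·cos(10.388) = -3.410×10^4 V/s.
I_d = C dV/dt with C = ε₀A/d = (8.85×10^-12)(0.0238)/(3.95×10^-3) = 5.332×10^-11 F, so I_d = (5.332×10^-11)(-3.410×10^4) = -1.82×10^-6 A.

-1.82×10^-6 A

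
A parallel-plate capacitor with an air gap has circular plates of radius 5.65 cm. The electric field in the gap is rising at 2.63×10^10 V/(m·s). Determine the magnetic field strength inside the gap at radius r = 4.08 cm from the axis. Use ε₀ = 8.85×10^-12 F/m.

5.97×10^-9 T

Through the whole plate area (πR² = 0.01003 m²), I_d = ε₀ πR² dE/dt = 2.335×10^-3 A.
∮B·dl = μ₀ I_d,enc with I_d,enc = I_d r²/R² = 1.218×10^-3 A; so B = μ₀ I_d,enc/(2πr) = 5.97×10^-9 T.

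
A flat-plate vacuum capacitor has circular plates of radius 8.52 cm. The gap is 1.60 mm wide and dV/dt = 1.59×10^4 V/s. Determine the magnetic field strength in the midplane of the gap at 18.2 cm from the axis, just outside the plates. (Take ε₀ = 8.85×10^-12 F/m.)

2.20×10^-12 T

With E = V/d, dE/dt = 9.938×10^6 V/(m·s) and πR² = 0.02280 m², giving I_d = ε₀ πR² dE/dt = 2.005×10^-6 A.
Outside the plates the loop encloses all of I_d, so B·2πr = μ₀ I_d and B = 2.20×10^-12 T.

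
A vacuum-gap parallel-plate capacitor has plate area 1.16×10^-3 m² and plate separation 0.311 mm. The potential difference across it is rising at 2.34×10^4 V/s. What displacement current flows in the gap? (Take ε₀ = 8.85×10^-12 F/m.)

7.72×10^-7 A

E = V/d so dE/dt = (dV/dt)/d = 7.524×10^7 V/(m·s), and I_d = ε₀ A dE/dt = (8.85×10^-12)(1.16×10^-3)(7.524×10^7) = 7.72×10^-7 A.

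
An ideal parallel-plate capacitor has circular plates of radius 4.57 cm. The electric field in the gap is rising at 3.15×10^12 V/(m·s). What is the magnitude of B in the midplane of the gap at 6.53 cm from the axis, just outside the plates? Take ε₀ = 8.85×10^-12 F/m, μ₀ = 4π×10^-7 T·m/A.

5.60×10^-7 T

I_d = ε₀ dΦ_E/dt = ε₀ πR² (dE/dt) = (8.85×10^-12)(6.561×10^-3)(3.15×10^12) = 0.1829 A through the full plate area.
For r ≥ R the full I_d is enclosed: B = μ₀ I_d/(2πr) = (4π×10^-7)(0.1829)/(2π·0.0653) = 5.60×10^-7 T.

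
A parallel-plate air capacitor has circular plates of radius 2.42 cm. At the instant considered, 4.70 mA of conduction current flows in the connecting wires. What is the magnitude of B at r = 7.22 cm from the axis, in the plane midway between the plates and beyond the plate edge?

1.30×10^-8 T

Between the plates the displacement current equals the wire current: I_d = 4.70 mA = 4.70×10^-3 A.
Outside the plates the loop encloses all of I_d, so B·2πr = μ₀ I_d and B = 1.30×10^-8 T.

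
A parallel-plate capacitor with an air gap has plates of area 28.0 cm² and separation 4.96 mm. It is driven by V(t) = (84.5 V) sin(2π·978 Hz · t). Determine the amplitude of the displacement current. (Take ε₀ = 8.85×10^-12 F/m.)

2.59×10^-6 A

The displacement current equals the conduction current C dV/dt, which peaks at C V₀ ω.
With C = ε₀A/d = (8.85×10^-12)(2.80×10^-3)/(4.96×10^-3) = 4.996×10^-12 F and ω = 2πf = 6145 rad/s, I_d,max = (4.996×10^-12)(84.5)(6145) = 2.59×10^-6 A.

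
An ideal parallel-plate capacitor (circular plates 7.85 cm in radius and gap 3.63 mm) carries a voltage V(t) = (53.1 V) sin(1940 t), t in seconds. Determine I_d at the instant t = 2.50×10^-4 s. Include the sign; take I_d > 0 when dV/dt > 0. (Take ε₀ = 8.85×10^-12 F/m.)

dV/dt = (53.1)(1940)·cos(0.485) = 9.113×10^4 V/s.
I_d = C dV/dt with C = ε₀A/d = (8.85×10^-12)(0.01936)/(3.63×10^-3) = 4.720×10^-11 F, so I_d = (4.720×10^-11)(9.113×10^4) = 4.30×10^-6 A.

4.30×10^-6 A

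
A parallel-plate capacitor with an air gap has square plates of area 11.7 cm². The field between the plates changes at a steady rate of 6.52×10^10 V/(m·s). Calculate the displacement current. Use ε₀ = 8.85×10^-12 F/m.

6.75×10^-4 A

With a uniform field, Φ_E = EA, so I_d = ε₀ A dE/dt = 6.75×10^-4 A.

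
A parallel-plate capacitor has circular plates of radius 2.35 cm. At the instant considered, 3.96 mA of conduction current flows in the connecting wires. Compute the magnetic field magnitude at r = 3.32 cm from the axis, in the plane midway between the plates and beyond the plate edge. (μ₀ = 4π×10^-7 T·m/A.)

2.39×10^-8 T

No conduction current crosses the gap, so I_d there equals the 3.96×10^-3 A in the leads.
Outside the plates the loop encloses all of I_d, so B·2πr = μ₀ I_d and B = 2.39×10^-8 T.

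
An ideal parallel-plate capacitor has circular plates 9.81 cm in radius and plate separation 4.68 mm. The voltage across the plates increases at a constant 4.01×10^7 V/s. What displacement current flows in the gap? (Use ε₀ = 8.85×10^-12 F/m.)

2.29×10^-3 A

E = V/d so dE/dt = (dV/dt)/d = 8.568×10^9 V/(m·s), and I_d = ε₀ A dE/dt = (8.85×10^-12)(0.03023)(8.568×10^9) = 2.29×10^-3 A.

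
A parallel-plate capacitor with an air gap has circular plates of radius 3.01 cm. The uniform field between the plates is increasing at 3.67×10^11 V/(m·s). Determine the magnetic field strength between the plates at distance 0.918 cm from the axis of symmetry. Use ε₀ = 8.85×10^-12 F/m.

I_d = ε₀ dΦ_E/dt = ε₀ πR² (dE/dt) = (8.85×10^-12)(2.846×10^-3)(3.67×10^11) = 9.244×10^-3 A through the full plate area.
For r < R the Ampère–Maxwell law gives B(2πr) = μ₀ I_d (r²/R²), so B = μ₀ I_d r/(2πR²) = (4π×10^-7)(9.244×10^-3)(9.18×10^-3)/(2π·0.0301²) = 1.87×10^-8 T.

1.87×10^-8 T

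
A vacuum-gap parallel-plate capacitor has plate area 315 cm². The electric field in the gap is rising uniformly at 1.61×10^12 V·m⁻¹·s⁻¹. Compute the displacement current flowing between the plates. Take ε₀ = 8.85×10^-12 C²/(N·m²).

The displacement current is ε₀ times dΦ_E/dt = ε₀ A dE/dt = (8.85×10^-12)(0.0315)(1.61×10^12) = 0.449 A.

0.449 A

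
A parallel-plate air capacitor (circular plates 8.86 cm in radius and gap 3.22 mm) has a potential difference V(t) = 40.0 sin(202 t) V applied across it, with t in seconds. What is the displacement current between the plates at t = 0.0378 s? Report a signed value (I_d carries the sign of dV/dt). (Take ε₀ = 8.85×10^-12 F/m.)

dV/dt = (40.0)(202)·cos(7.6356) = 1751 V/s.
I_d = C dV/dt with C = ε₀A/d = (8.85×10^-12)(0.02466)/(3.22×10^-3) = 6.778×10^-11 F, so I_d = (6.778×10^-11)(1751) = 1.19×10^-7 A.

1.19×10^-7 A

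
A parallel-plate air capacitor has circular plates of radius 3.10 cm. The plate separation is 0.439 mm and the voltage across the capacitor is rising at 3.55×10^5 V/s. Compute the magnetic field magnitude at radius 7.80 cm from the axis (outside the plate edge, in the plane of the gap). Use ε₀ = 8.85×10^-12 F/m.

5.54×10^-11 T

I_d = C dV/dt with C = ε₀πR²/d = 6.086×10^-11 F, so I_d = (6.086×10^-11)(3.55×10^5) = 2.161×10^-5 A.
Outside the plates the loop encloses all of I_d, so B·2πr = μ₀ I_d and B = 5.54×10^-11 T.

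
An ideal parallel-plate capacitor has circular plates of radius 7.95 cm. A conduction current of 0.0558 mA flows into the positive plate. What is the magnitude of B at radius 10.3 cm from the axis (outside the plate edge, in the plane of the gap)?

1.08×10^-10 T

Between the plates the displacement current equals the wire current: I_d = 0.0558 mA = 5.58×10^-5 A.
For r ≥ R the full I_d is enclosed: B = μ₀ I_d/(2πr) = (4π×10^-7)(5.58×10^-5)/(2π·0.103) = 1.08×10^-10 T.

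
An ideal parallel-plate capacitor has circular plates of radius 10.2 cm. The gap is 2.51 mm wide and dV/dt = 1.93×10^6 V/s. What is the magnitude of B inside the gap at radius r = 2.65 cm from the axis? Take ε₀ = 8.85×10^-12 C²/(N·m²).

1.13×10^-10 T

dE/dt = (dV/dt)/d = 7.689×10^8 V/(m·s); I_d = ε₀(πR²)(dE/dt) = (8.85×10^-12)(0.03269)(7.689×10^8) = 2.224×10^-4 A.
For r < R the Ampère–Maxwell law gives B(2πr) = μ₀ I_d (r²/R²), so B = μ₀ I_d r/(2πR²) = (4π×10^-7)(2.224×10^-4)(0.0265)/(2π·0.102²) = 1.13×10^-10 T.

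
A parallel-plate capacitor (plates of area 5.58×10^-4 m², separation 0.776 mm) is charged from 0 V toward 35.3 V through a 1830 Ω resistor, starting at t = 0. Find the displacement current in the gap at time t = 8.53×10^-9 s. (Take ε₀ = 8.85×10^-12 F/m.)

C = ε₀A/d = (8.85×10^-12)(5.58×10^-4)/(7.76×10^-4) = 6.364×10^-12 F, so τ = RC = 1.165×10^-8 s.
The conduction current is I(t) = (V₀/R) e^(−t/τ), and the displacement current between the plates equals it.
t/τ = 0.7322; I_d = (35.3/1830) · e^(−0.7322) = (0.01929)(0.4808) = 9.27×10^-3 A.

9.27×10^-3 A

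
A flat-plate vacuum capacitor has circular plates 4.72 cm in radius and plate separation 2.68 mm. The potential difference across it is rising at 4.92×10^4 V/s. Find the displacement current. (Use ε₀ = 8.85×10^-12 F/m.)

1.14×10^-6 A

E = V/d so dE/dt = (dV/dt)/d = 1.836×10^7 V/(m·s), and I_d = ε₀ A dE/dt = (8.85×10^-12)(6.999×10^-3)(1.836×10^7) = 1.14×10^-6 A.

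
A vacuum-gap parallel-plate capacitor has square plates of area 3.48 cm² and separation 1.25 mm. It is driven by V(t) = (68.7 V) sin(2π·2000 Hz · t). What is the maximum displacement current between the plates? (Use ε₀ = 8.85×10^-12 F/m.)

2.13×10^-6 A

C = ε₀A/d = (8.85×10^-12)(3.48×10^-4)/(1.25×10^-3) = 2.464×10^-12 F; ω = 2πf = 1.257×10^4 rad/s.
I_d = C dV/dt, so |I_d|_max = C V₀ ω = (2.464×10^-12)(68.7)(1.257×10^4) = 2.13×10^-6 A.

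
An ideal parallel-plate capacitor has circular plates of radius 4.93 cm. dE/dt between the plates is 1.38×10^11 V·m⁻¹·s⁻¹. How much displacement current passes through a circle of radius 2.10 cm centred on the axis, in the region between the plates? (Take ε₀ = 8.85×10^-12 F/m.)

Through the whole plate area (πR² = 7.636×10^-3 m²), I_d = ε₀ πR² dE/dt = 9.326×10^-3 A.
Through an area πr² the displacement current is I_d·(πr²/πR²) = I_d (r/R)² = 1.69×10^-3 A.

1.69×10^-3 A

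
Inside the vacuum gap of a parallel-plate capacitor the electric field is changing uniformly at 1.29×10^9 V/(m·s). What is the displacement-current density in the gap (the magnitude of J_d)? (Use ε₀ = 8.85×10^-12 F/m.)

0.0114 A/m²

The displacement-current density is ε₀ ∂E/∂t = (8.85×10^-12)(1.29×10^9) = 0.0114 A/m².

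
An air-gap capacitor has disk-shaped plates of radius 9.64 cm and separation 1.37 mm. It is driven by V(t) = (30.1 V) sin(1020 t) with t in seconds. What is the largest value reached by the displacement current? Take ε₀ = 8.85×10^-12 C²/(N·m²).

(dE/dt)_max = V₀ω/d = 2.241×10^7 V/(m·s); ω = 1020 rad/s.
I_d,max = ε₀ A (dE/dt)_max = (8.85×10^-12)(0.02919)(2.241×10^7) = 5.79×10^-6 A.

5.79×10^-6 A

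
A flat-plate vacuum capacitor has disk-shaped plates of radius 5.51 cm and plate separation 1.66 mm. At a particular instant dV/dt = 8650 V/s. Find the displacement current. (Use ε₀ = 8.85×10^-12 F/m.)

4.40×10^-7 A

C = ε₀A/d = (8.85×10^-12)(9.538×10^-3)/(1.66×10^-3) = 5.085×10^-11 F.
I_d = C dV/dt = (5.085×10^-11)(8650) = 4.40×10^-7 A.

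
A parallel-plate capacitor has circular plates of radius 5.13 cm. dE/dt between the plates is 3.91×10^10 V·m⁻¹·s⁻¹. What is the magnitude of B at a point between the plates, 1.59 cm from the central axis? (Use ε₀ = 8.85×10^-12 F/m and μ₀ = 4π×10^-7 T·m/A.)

Through the whole plate area (πR² = 8.268×10^-3 m²), I_d = ε₀ πR² dE/dt = 2.861×10^-3 A.
For r < R the Ampère–Maxwell law gives B(2πr) = μ₀ I_d (r²/R²), so B = μ₀ I_d r/(2πR²) = (4π×10^-7)(2.861×10^-3)(0.0159)/(2π·0.0513²) = 3.46×10^-9 T.

3.46×10^-9 T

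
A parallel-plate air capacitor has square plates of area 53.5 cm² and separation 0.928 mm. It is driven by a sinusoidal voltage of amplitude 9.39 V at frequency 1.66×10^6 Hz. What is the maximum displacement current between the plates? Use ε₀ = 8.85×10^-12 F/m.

C = ε₀A/d = (8.85×10^-12)(5.35×10^-3)/(9.28×10^-4) = 5.102×10^-11 F; ω = 2πf = 1.043×10^7 rad/s.
I_d = C dV/dt, so |I_d|_max = C V₀ ω = (5.102×10^-11)(9.39)(1.043×10^7) = 5.00×10^-3 A.

5.00×10^-3 A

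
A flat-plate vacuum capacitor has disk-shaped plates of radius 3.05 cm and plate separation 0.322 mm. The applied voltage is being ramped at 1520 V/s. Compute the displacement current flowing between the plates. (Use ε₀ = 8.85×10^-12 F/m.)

1.22×10^-7 A

E = V/d so dE/dt = (dV/dt)/d = 4.720×10^6 V/(m·s), and I_d = ε₀ A dE/dt = (8.85×10^-12)(2.922×10^-3)(4.720×10^6) = 1.22×10^-7 A.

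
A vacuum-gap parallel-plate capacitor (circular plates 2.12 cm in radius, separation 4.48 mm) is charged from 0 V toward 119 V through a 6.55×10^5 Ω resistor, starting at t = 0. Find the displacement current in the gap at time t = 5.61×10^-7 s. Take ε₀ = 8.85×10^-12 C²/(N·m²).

With C = ε₀A/d = (8.85×10^-12)(1.412×10^-3)/(4.48×10^-3) = 2.789×10^-12 F, the time constant is τ = RC = 1.827×10^-6 s, so t/τ = 0.3071 and e^(−t/τ) = 0.7356.
I_d = I_cond = (V₀/R) e^(−t/τ) = (1.817×10^-4)(0.7356) = 1.34×10^-4 A.

1.34×10^-4 A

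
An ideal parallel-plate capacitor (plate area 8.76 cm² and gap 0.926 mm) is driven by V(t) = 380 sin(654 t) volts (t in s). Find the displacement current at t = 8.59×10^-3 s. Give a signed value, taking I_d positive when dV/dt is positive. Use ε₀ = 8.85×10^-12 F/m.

C = ε₀A/d = (8.85×10^-12)(8.76×10^-4)/(9.26×10^-4) = 8.372×10^-12 F. dV/dt = V₀ω·cos(ωt); at ωt = 5.61786 rad this factor is 0.7867.
I_d = C dV/dt = (8.372×10^-12)(380)(654)(0.7867) = 1.64×10^-6 A.

1.64×10^-6 A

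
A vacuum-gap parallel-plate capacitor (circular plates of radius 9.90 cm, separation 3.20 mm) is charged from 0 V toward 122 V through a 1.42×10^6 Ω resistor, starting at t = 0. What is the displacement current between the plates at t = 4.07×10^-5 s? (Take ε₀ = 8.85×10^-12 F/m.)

6.14×10^-5 A

C = ε₀A/d = (8.85×10^-12)(0.03079)/(3.20×10^-3) = 8.515×10^-11 F, so τ = RC = 1.209×10^-4 s.
The conduction current is I(t) = (V₀/R) e^(−t/τ), and the displacement current between the plates equals it.
t/τ = 0.3366; I_d = (122/1.42×10^6) · e^(−0.3366) = (8.592×10^-5)(0.7142) = 6.14×10^-5 A.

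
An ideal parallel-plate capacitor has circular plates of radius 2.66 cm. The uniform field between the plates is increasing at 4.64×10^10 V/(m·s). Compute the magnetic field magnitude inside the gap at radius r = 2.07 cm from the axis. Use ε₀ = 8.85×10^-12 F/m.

Total displacement current: I_d = ε₀(πR²)(dE/dt) = (8.85×10^-12)(2.223×10^-3)(4.64×10^10) = 9.129×10^-4 A.
For r < R the Ampère–Maxwell law gives B(2πr) = μ₀ I_d (r²/R²), so B = μ₀ I_d r/(2πR²) = (4π×10^-7)(9.129×10^-4)(0.0207)/(2π·0.0266²) = 5.34×10^-9 T.

5.34×10^-9 T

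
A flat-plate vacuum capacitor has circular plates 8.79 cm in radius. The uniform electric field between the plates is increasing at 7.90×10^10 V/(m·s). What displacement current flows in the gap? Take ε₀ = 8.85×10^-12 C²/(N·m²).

The displacement current is ε₀ times dΦ_E/dt = ε₀ A dE/dt = (8.85×10^-12)(0.02427)(7.90×10^10) = 0.0170 A.

0.0170 A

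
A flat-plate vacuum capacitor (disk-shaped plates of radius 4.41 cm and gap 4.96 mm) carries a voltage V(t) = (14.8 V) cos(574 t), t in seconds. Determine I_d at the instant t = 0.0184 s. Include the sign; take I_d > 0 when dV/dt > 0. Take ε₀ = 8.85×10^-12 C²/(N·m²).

C = ε₀A/d = (8.85×10^-12)(6.110×10^-3)/(4.96×10^-3) = 1.090×10^-11 F. dV/dt = V₀ω·−sin(ωt); at ωt = 10.5616 rad this factor is 0.9073.
I_d = C dV/dt = (1.090×10^-11)(14.8)(574)(0.9073) = 8.40×10^-8 A.

8.40×10^-8 A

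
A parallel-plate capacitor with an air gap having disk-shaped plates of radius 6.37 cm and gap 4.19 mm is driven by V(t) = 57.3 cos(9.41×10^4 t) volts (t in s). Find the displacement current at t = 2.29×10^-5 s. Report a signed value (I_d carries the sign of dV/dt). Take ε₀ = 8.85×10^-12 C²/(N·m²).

dE/dt = (V₀ω/d)·−sin(ωt) with ωt = 2.15489 rad: (57.3)(9.41×10^4)(-0.8342)/(4.19×10^-3) = -1.073×10^9 V/(m·s).
I_d = ε₀ A dE/dt = (8.85×10^-12)(0.01275)(-1.073×10^9) = -1.21×10^-4 A.

-1.21×10^-4 A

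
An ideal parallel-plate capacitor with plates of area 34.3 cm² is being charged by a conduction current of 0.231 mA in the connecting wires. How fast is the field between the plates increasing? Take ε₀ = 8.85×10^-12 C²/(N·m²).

7.61×10^9 V/(m·s)

The displacement current between the plates equals the conduction current, I_d = 0.231 mA.
Inverting I_d = ε₀ A dE/dt gives dE/dt = 2.31×10^-4 / (8.85×10^-12 · 3.43×10^-3) = 7.61×10^9 V/(m·s).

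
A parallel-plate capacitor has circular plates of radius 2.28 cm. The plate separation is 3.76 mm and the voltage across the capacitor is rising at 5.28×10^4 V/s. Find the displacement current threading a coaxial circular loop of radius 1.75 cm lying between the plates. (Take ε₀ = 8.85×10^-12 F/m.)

1.20×10^-7 A

With E = V/d, dE/dt = 1.404×10^7 V/(m·s) and πR² = 1.633×10^-3 m², giving I_d = ε₀ πR² dE/dt = 2.029×10^-7 A.
The field is uniform, so I_d,enc = I_d (r/R)² = (2.029×10^-7)(1.75/2.28)² = 1.20×10^-7 A.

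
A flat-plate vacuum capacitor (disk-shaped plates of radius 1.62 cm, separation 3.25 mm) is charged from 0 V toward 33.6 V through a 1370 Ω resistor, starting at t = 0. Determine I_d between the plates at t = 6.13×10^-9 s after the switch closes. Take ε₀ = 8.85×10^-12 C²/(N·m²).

C = ε₀A/d = (8.85×10^-12)(8.245×10^-4)/(3.25×10^-3) = 2.245×10^-12 F, so τ = RC = 3.076×10^-9 s.
The conduction current is I(t) = (V₀/R) e^(−t/τ), and the displacement current between the plates equals it.
t/τ = 1.993; I_d = (33.6/1370) · e^(−1.993) = (0.02453)(0.1363) = 3.34×10^-3 A.

3.34×10^-3 A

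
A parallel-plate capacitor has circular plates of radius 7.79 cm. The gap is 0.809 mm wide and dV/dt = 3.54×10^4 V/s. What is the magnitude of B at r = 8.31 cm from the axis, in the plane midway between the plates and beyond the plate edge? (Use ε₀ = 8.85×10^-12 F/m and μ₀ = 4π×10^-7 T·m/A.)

1.78×10^-11 T

I_d = C dV/dt with C = ε₀πR²/d = 2.085×10^-10 F, so I_d = (2.085×10^-10)(3.54×10^4) = 7.381×10^-6 A.
Outside the plates the loop encloses all of I_d, so B·2πr = μ₀ I_d and B = 1.78×10^-11 T.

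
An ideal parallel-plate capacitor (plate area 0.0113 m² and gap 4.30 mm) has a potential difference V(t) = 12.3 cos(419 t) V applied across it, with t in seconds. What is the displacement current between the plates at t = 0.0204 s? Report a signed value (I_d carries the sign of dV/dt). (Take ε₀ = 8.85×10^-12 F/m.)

dE/dt = (V₀ω/d)·−sin(ωt) with ωt = 8.5476 rad: (12.3)(419)(-0.7689)/(4.30×10^-3) = -9.216×10^5 V/(m·s).
I_d = ε₀ A dE/dt = (8.85×10^-12)(0.0113)(-9.216×10^5) = -9.22×10^-8 A.

-9.22×10^-8 A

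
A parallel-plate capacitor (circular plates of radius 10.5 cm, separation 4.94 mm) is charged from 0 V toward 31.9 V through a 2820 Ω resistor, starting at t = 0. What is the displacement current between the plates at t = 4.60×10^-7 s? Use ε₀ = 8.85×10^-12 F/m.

With C = ε₀A/d = (8.85×10^-12)(0.03464)/(4.94×10^-3) = 6.206×10^-11 F, the time constant is τ = RC = 1.750×10^-7 s, so t/τ = 2.629 and e^(−t/τ) = 0.07215.
I_d = I_cond = (V₀/R) e^(−t/τ) = (0.01131)(0.07215) = 8.16×10^-4 A.

8.16×10^-4 A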